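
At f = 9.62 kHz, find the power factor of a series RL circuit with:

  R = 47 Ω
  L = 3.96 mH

Step 1 — Angular frequency: ω = 2π·f = 2π·9620 = 6.044e+04 rad/s.
Step 2 — Component impedances:
  R: Z = R = 47 Ω
  L: Z = jωL = j·6.044e+04·0.00396 = 0 + j239.4 Ω
Step 3 — Series combination: Z_total = R + L = 47 + j239.4 Ω = 243.9∠78.9° Ω.
Step 4 — Power factor: PF = cos(φ) = Re(Z)/|Z| = 47/243.9 = 0.1927.
Step 5 — Type: Im(Z) = 239.4 ⇒ lagging (phase φ = 78.9°).

PF = 0.1927 (lagging, φ = 78.9°)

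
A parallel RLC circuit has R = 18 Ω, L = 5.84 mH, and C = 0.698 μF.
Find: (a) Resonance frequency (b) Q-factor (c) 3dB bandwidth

Step 1 — Resonance: ω₀ = 1/√(LC) = 1/√(0.00584·6.98e-07) = 1.566e+04 rad/s.
Step 2 — f₀ = ω₀/(2π) = 2493 Hz.
Step 3 — Parallel Q: Q = R/(ω₀L) = 18/(1.566e+04·0.00584) = 0.1968.
Step 4 — Bandwidth: Δω = ω₀/Q = 7.959e+04 rad/s; BW = Δω/(2π) = 1.267e+04 Hz.

(a) f₀ = 2493 Hz  (b) Q = 0.1968  (c) BW = 1.267e+04 Hz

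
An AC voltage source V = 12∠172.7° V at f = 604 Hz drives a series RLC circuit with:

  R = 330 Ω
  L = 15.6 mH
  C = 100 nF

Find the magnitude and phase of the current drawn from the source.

Step 1 — Angular frequency: ω = 2π·f = 2π·604 = 3795 rad/s.
Step 2 — Component impedances:
  R: Z = R = 330 Ω
  L: Z = jωL = j·3795·0.0156 = 0 + j59.2 Ω
  C: Z = 1/(jωC) = -j/(ω·C) = 0 - j2635 Ω
Step 3 — Series combination: Z_total = R + L + C = 330 - j2576 Ω = 2597∠-82.7° Ω.
Step 4 — Source phasor: V = 12∠172.7° V = -11.9 + j1.525 V.
Step 5 — Ohm's law: I = V / Z_total = (-11.9 + j1.525) / (330 - j2576) = -0.001165 - j0.004472 A.
Step 6 — Convert to polar: |I| = 0.004621 A, ∠I = -104.6°.

I = 0.004621∠-104.6° A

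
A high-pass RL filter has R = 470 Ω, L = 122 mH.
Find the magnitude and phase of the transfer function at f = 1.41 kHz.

Step 1 — Angular frequency: ω = 2π·1410 = 8859 rad/s.
Step 2 — Transfer function: H(jω) = jωL/(R + jωL).
Step 3 — Numerator jωL = j·1081; denominator R + jωL = 470 + j1081.
Step 4 — H = 0.841 + j0.3657.
Step 5 — Magnitude: |H| = 0.917 (-0.8 dB); phase: φ = 23.5°.

|H| = 0.917 (-0.8 dB), φ = 23.5°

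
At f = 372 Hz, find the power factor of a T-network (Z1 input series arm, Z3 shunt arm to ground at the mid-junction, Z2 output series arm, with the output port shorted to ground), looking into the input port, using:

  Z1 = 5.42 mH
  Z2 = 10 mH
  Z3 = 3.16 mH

Step 1 — Angular frequency: ω = 2π·f = 2π·372 = 2337 rad/s.
Step 2 — Component impedances:
  Z1: Z = jωL = j·2337·0.00542 = 0 + j12.67 Ω
  Z2: Z = jωL = j·2337·0.01 = 0 + j23.37 Ω
  Z3: Z = jωL = j·2337·0.00316 = 0 + j7.386 Ω
Step 3 — With the output port shorted to ground, the output series arm Z2 runs from the junction to ground; the shunt arm Z3 also runs from the junction to ground. They appear in parallel: Z3 || Z2 = 0 + j5.612 Ω.
Step 4 — Series with input arm Z1: Z_in = Z1 + (Z3 || Z2) = 0 + j18.28 Ω = 18.28∠90.0° Ω.
Step 5 — Power factor: PF = cos(φ) = Re(Z)/|Z| = 0/18.28 = 0.
Step 6 — Type: Im(Z) = 18.28 ⇒ lagging (phase φ = 90.0°).

PF = 0 (lagging, φ = 90.0°)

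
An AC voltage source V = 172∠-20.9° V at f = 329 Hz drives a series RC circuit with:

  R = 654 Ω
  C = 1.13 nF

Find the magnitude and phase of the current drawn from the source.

Step 1 — Angular frequency: ω = 2π·f = 2π·329 = 2067 rad/s.
Step 2 — Component impedances:
  R: Z = R = 654 Ω
  C: Z = 1/(jωC) = -j/(ω·C) = 0 - j4.281e+05 Ω
Step 3 — Series combination: Z_total = R + C = 654 - j4.281e+05 Ω = 4.281e+05∠-89.9° Ω.
Step 4 — Source phasor: V = 172∠-20.9° V = 160.7 - j61.36 V.
Step 5 — Ohm's law: I = V / Z_total = (160.7 - j61.36) / (654 - j4.281e+05) = 0.0001439 + j0.0003751 A.
Step 6 — Convert to polar: |I| = 0.0004018 A, ∠I = 69.0°.

I = 0.0004018∠69.0° A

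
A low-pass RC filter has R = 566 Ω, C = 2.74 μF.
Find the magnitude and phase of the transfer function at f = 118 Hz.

Step 1 — Angular frequency: ω = 2π·118 = 741.4 rad/s.
Step 2 — Transfer function: H(jω) = 1/(1 + jωRC).
Step 3 — Denominator: 1 + jωRC = 1 + j·741.4·566·2.74e-06 = 1 + j1.15.
Step 4 — H = 0.4306 - j0.4952.
Step 5 — Magnitude: |H| = 0.6562 (-3.7 dB); phase: φ = -49.0°.

|H| = 0.6562 (-3.7 dB), φ = -49.0°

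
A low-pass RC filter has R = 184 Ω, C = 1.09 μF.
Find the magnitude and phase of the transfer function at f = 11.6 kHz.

Step 1 — Angular frequency: ω = 2π·1.16e+04 = 7.288e+04 rad/s.
Step 2 — Transfer function: H(jω) = 1/(1 + jωRC).
Step 3 — Denominator: 1 + jωRC = 1 + j·7.288e+04·184·1.09e-06 = 1 + j14.62.
Step 4 — H = 0.004658 - j0.06809.
Step 5 — Magnitude: |H| = 0.06825 (-23.3 dB); phase: φ = -86.1°.

|H| = 0.06825 (-23.3 dB), φ = -86.1°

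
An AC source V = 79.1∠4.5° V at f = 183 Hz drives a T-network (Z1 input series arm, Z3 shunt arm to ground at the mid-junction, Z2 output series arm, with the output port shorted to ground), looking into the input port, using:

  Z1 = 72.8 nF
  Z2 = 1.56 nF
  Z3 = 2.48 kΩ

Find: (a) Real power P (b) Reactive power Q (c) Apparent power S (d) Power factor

Step 1 — Angular frequency: ω = 2π·f = 2π·183 = 1150 rad/s.
Step 2 — Component impedances:
  Z1: Z = 1/(jωC) = -j/(ω·C) = 0 - j1.195e+04 Ω
  Z2: Z = 1/(jωC) = -j/(ω·C) = 0 - j5.575e+05 Ω
  Z3: Z = R = 2480 Ω
Step 3 — With the output port shorted to ground, the output series arm Z2 runs from the junction to ground; the shunt arm Z3 also runs from the junction to ground. They appear in parallel: Z3 || Z2 = 2480 - j11.03 Ω.
Step 4 — Series with input arm Z1: Z_in = Z1 + (Z3 || Z2) = 2480 - j1.196e+04 Ω = 1.221e+04∠-78.3° Ω.
Step 5 — Source phasor: V = 79.1∠4.5° V = 78.86 + j6.206 V.
Step 6 — Current: I = V / Z = 0.0008137 + j0.006426 A = 0.006477∠82.8° A.
Step 7 — Complex power: S = V·I* = 0.104 - j0.5017 VA.
Step 8 — Real power: P = Re(S) = 0.104 W.
Step 9 — Reactive power: Q = Im(S) = -0.5017 VAR.
Step 10 — Apparent power: |S| = 0.5124 VA.
Step 11 — Power factor: PF = P/|S| = 0.2031 (leading).

(a) P = 0.104 W  (b) Q = -0.5017 VAR  (c) S = 0.5124 VA  (d) PF = 0.2031 (leading)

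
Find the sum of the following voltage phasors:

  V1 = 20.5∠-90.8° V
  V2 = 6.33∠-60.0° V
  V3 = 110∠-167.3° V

Step 1 — Convert each phasor to rectangular form:
  V1 = 20.5·(cos(-90.8°) + j·sin(-90.8°)) = -0.2862 - j20.5 V
  V2 = 6.33·(cos(-60.0°) + j·sin(-60.0°)) = 3.165 - j5.482 V
  V3 = 110·(cos(-167.3°) + j·sin(-167.3°)) = -107.3 - j24.18 V
Step 2 — Sum components: V_total = -104.4 - j50.16 V.
Step 3 — Convert to polar: |V_total| = 115.9 V, ∠V_total = -154.3°.

V_total = 115.9∠-154.3° V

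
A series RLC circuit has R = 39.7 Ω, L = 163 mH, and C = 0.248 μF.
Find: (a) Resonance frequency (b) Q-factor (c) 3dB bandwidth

Step 1 — Resonance: ω₀ = 1/√(LC) = 1/√(0.163·2.48e-07) = 4974 rad/s.
Step 2 — f₀ = ω₀/(2π) = 791.6 Hz.
Step 3 — Series Q: Q = ω₀L/R = 4974·0.163/39.7 = 20.42.
Step 4 — Bandwidth: Δω = ω₀/Q = 243.6 rad/s; BW = Δω/(2π) = 38.76 Hz.

(a) f₀ = 791.6 Hz  (b) Q = 20.42  (c) BW = 38.76 Hz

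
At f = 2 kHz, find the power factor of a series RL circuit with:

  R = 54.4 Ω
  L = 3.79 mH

Step 1 — Angular frequency: ω = 2π·f = 2π·2000 = 1.257e+04 rad/s.
Step 2 — Component impedances:
  R: Z = R = 54.4 Ω
  L: Z = jωL = j·1.257e+04·0.00379 = 0 + j47.63 Ω
Step 3 — Series combination: Z_total = R + L = 54.4 + j47.63 Ω = 72.3∠41.2° Ω.
Step 4 — Power factor: PF = cos(φ) = Re(Z)/|Z| = 54.4/72.3 = 0.7524.
Step 5 — Type: Im(Z) = 47.63 ⇒ lagging (phase φ = 41.2°).

PF = 0.7524 (lagging, φ = 41.2°)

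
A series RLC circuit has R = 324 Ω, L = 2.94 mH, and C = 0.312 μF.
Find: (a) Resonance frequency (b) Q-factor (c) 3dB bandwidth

Step 1 — Resonance: ω₀ = 1/√(LC) = 1/√(0.00294·3.12e-07) = 3.302e+04 rad/s.
Step 2 — f₀ = ω₀/(2π) = 5255 Hz.
Step 3 — Series Q: Q = ω₀L/R = 3.302e+04·0.00294/324 = 0.2996.
Step 4 — Bandwidth: Δω = ω₀/Q = 1.102e+05 rad/s; BW = Δω/(2π) = 1.754e+04 Hz.

(a) f₀ = 5255 Hz  (b) Q = 0.2996  (c) BW = 1.754e+04 Hz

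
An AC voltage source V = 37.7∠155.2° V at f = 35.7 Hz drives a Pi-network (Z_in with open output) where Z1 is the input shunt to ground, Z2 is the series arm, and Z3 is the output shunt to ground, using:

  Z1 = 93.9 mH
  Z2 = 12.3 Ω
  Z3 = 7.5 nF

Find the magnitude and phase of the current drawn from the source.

Step 1 — Angular frequency: ω = 2π·f = 2π·35.7 = 224.3 rad/s.
Step 2 — Component impedances:
  Z1: Z = jωL = j·224.3·0.0939 = 0 + j21.06 Ω
  Z2: Z = R = 12.3 Ω
  Z3: Z = 1/(jωC) = -j/(ω·C) = 0 - j5.944e+05 Ω
Step 3 — With open output, the series arm Z2 and the output shunt Z3 appear in series to ground: Z2 + Z3 = 12.3 - j5.944e+05 Ω.
Step 4 — Parallel with input shunt Z1: Z_in = Z1 || (Z2 + Z3) = 0 + j21.06 Ω = 21.06∠90.0° Ω.
Step 5 — Source phasor: V = 37.7∠155.2° V = -34.22 + j15.81 V.
Step 6 — Ohm's law: I = V / Z_total = (-34.22 + j15.81) / (0 + j21.06) = 0.7507 + j1.625 A.
Step 7 — Convert to polar: |I| = 1.79 A, ∠I = 65.2°.

I = 1.79∠65.2° A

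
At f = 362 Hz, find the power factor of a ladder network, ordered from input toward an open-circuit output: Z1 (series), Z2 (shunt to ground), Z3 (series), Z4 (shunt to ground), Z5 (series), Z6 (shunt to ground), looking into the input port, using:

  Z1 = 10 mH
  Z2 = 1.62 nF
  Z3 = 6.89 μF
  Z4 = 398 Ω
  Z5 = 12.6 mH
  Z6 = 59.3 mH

Step 1 — Angular frequency: ω = 2π·f = 2π·362 = 2275 rad/s.
Step 2 — Component impedances:
  Z1: Z = jωL = j·2275·0.01 = 0 + j22.75 Ω
  Z2: Z = 1/(jωC) = -j/(ω·C) = 0 - j2.714e+05 Ω
  Z3: Z = 1/(jωC) = -j/(ω·C) = 0 - j63.81 Ω
  Z4: Z = R = 398 Ω
  Z5: Z = jωL = j·2275·0.0126 = 0 + j28.66 Ω
  Z6: Z = jωL = j·2275·0.0593 = 0 + j134.9 Ω
Step 3 — Ladder network (open output): work backward from the far end, alternating series and parallel combinations. Z_in = 57.52 + j98.86 Ω = 114.4∠59.8° Ω.
Step 4 — Power factor: PF = cos(φ) = Re(Z)/|Z| = 57.523/114.38 = 0.5029.
Step 5 — Type: Im(Z) = 98.86 ⇒ lagging (phase φ = 59.8°).

PF = 0.5029 (lagging, φ = 59.8°)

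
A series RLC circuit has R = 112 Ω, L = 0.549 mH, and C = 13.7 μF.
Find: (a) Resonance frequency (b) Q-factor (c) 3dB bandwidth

Step 1 — Resonance: ω₀ = 1/√(LC) = 1/√(0.000549·1.37e-05) = 1.153e+04 rad/s.
Step 2 — f₀ = ω₀/(2π) = 1835 Hz.
Step 3 — Series Q: Q = ω₀L/R = 1.153e+04·0.000549/112 = 0.05652.
Step 4 — Bandwidth: Δω = ω₀/Q = 2.04e+05 rad/s; BW = Δω/(2π) = 3.247e+04 Hz.

(a) f₀ = 1835 Hz  (b) Q = 0.05652  (c) BW = 3.247e+04 Hz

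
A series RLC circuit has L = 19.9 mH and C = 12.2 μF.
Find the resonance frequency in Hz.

Step 1 — Resonance condition Im(Z)=0 gives ω₀ = 1/√(LC).
Step 2 — ω₀ = 1/√(0.0199·1.22e-05) = 2030 rad/s.
Step 3 — f₀ = ω₀/(2π) = 323 Hz.

f₀ = 323 Hz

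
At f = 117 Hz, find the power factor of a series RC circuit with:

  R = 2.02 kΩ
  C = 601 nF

Step 1 — Angular frequency: ω = 2π·f = 2π·117 = 735.1 rad/s.
Step 2 — Component impedances:
  R: Z = R = 2020 Ω
  C: Z = 1/(jωC) = -j/(ω·C) = 0 - j2263 Ω
Step 3 — Series combination: Z_total = R + C = 2020 - j2263 Ω = 3034∠-48.3° Ω.
Step 4 — Power factor: PF = cos(φ) = Re(Z)/|Z| = 2020/3033.7 = 0.6659.
Step 5 — Type: Im(Z) = -2263 ⇒ leading (phase φ = -48.3°).

PF = 0.6659 (leading, φ = -48.3°)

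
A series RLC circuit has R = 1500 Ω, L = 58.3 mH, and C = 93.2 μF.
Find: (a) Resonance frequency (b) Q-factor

Step 1 — Resonance condition Im(Z)=0 gives ω₀ = 1/√(LC).
Step 2 — ω₀ = 1/√(0.0583·9.32e-05) = 429 rad/s.
Step 3 — f₀ = ω₀/(2π) = 68.28 Hz.
Step 4 — Series Q: Q = ω₀L/R = 429·0.0583/1500 = 0.01667.

(a) f₀ = 68.28 Hz  (b) Q = 0.01667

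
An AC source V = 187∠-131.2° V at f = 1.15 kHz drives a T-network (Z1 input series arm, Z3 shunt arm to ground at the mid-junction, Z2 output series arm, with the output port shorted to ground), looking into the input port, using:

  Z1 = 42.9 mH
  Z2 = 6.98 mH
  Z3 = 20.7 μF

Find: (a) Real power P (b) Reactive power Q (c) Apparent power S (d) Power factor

Step 1 — Angular frequency: ω = 2π·f = 2π·1150 = 7226 rad/s.
Step 2 — Component impedances:
  Z1: Z = jωL = j·7226·0.0429 = 0 + j310 Ω
  Z2: Z = jωL = j·7226·0.00698 = 0 + j50.44 Ω
  Z3: Z = 1/(jωC) = -j/(ω·C) = 0 - j6.686 Ω
Step 3 — With the output port shorted to ground, the output series arm Z2 runs from the junction to ground; the shunt arm Z3 also runs from the junction to ground. They appear in parallel: Z3 || Z2 = 0 - j7.707 Ω.
Step 4 — Series with input arm Z1: Z_in = Z1 + (Z3 || Z2) = 0 + j302.3 Ω = 302.3∠90.0° Ω.
Step 5 — Source phasor: V = 187∠-131.2° V = -123.2 - j140.7 V.
Step 6 — Current: I = V / Z = -0.4655 + j0.4075 A = 0.6186∠138.8° A.
Step 7 — Complex power: S = V·I* = 0 + j115.7 VA.
Step 8 — Real power: P = Re(S) = 0 W.
Step 9 — Reactive power: Q = Im(S) = 115.7 VAR.
Step 10 — Apparent power: |S| = 115.7 VA.
Step 11 — Power factor: PF = P/|S| = 0 (lagging).

(a) P = 0 W  (b) Q = 115.7 VAR  (c) S = 115.7 VA  (d) PF = 0 (lagging)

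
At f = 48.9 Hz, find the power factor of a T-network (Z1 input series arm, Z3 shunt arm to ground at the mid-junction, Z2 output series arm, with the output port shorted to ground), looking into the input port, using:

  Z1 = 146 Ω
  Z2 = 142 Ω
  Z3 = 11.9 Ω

Step 1 — Angular frequency: ω = 2π·f = 2π·48.9 = 307.2 rad/s.
Step 2 — Component impedances:
  Z1: Z = R = 146 Ω
  Z2: Z = R = 142 Ω
  Z3: Z = R = 11.9 Ω
Step 3 — With the output port shorted to ground, the output series arm Z2 runs from the junction to ground; the shunt arm Z3 also runs from the junction to ground. They appear in parallel: Z3 || Z2 = 10.98 Ω.
Step 4 — Series with input arm Z1: Z_in = Z1 + (Z3 || Z2) = 157 Ω = 157∠0.0° Ω.
Step 5 — Power factor: PF = cos(φ) = Re(Z)/|Z| = 157/157 = 1.
Step 6 — Type: Im(Z) = 0 ⇒ unity (phase φ = 0.0°).

PF = 1 (unity, φ = 0.0°)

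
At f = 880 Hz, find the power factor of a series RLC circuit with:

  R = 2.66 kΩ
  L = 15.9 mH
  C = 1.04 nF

Step 1 — Angular frequency: ω = 2π·f = 2π·880 = 5529 rad/s.
Step 2 — Component impedances:
  R: Z = R = 2660 Ω
  L: Z = jωL = j·5529·0.0159 = 0 + j87.91 Ω
  C: Z = 1/(jωC) = -j/(ω·C) = 0 - j1.739e+05 Ω
Step 3 — Series combination: Z_total = R + L + C = 2660 - j1.738e+05 Ω = 1.738e+05∠-89.1° Ω.
Step 4 — Power factor: PF = cos(φ) = Re(Z)/|Z| = 2660/1.738e+05 = 0.0153.
Step 5 — Type: Im(Z) = -1.738e+05 ⇒ leading (phase φ = -89.1°).

PF = 0.0153 (leading, φ = -89.1°)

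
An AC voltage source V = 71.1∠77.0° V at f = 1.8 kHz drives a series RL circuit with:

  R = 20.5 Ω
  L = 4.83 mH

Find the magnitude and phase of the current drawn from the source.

Step 1 — Angular frequency: ω = 2π·f = 2π·1800 = 1.131e+04 rad/s.
Step 2 — Component impedances:
  R: Z = R = 20.5 Ω
  L: Z = jωL = j·1.131e+04·0.00483 = 0 + j54.63 Ω
Step 3 — Series combination: Z_total = R + L = 20.5 + j54.63 Ω = 58.35∠69.4° Ω.
Step 4 — Source phasor: V = 71.1∠77.0° V = 15.99 + j69.28 V.
Step 5 — Ohm's law: I = V / Z_total = (15.99 + j69.28) / (20.5 + j54.63) = 1.208 + j0.1605 A.
Step 6 — Convert to polar: |I| = 1.219 A, ∠I = 7.6°.

I = 1.219∠7.6° A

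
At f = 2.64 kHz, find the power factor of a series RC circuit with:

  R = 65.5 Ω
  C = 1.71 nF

Step 1 — Angular frequency: ω = 2π·f = 2π·2640 = 1.659e+04 rad/s.
Step 2 — Component impedances:
  R: Z = R = 65.5 Ω
  C: Z = 1/(jωC) = -j/(ω·C) = 0 - j3.525e+04 Ω
Step 3 — Series combination: Z_total = R + C = 65.5 - j3.525e+04 Ω = 3.526e+04∠-89.9° Ω.
Step 4 — Power factor: PF = cos(φ) = Re(Z)/|Z| = 65.5/3.526e+04 = 0.001858.
Step 5 — Type: Im(Z) = -3.525e+04 ⇒ leading (phase φ = -89.9°).

PF = 0.001858 (leading, φ = -89.9°)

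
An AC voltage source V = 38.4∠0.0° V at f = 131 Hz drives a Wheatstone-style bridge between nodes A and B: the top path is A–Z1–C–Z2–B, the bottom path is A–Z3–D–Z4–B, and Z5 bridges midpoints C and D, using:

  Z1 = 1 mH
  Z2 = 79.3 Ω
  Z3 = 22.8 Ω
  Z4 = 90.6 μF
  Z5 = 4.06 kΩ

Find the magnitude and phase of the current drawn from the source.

Step 1 — Angular frequency: ω = 2π·f = 2π·131 = 823.1 rad/s.
Step 2 — Component impedances:
  Z1: Z = jωL = j·823.1·0.001 = 0 + j0.8231 Ω
  Z2: Z = R = 79.3 Ω
  Z3: Z = R = 22.8 Ω
  Z4: Z = 1/(jωC) = -j/(ω·C) = 0 - j13.41 Ω
  Z5: Z = R = 4060 Ω
Step 3 — Bridge requires nodal analysis (the Z5 bridge couples midpoints C and D, so the two paths cannot be reduced to a simple series/parallel combination). Setting node B to ground and injecting 1 A at node A, the 3-node admittance system at A, C, D solves to V_A = Z_AB = 18.72 - j7.933 Ω = 20.33∠-23.0° Ω.
Step 4 — Source phasor: V = 38.4∠0.0° V = 38.4 V.
Step 5 — Ohm's law: I = V / Z_total = (38.4) / (18.72 - j7.933) = 1.739 + j0.7369 A.
Step 6 — Convert to polar: |I| = 1.889 A, ∠I = 23.0°.

I = 1.889∠23.0° A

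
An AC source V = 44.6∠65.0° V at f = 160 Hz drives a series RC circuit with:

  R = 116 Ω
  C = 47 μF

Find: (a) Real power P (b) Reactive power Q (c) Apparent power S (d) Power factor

Step 1 — Angular frequency: ω = 2π·f = 2π·160 = 1005 rad/s.
Step 2 — Component impedances:
  R: Z = R = 116 Ω
  C: Z = 1/(jωC) = -j/(ω·C) = 0 - j21.16 Ω
Step 3 — Series combination: Z_total = R + C = 116 - j21.16 Ω = 117.9∠-10.3° Ω.
Step 4 — Source phasor: V = 44.6∠65.0° V = 18.85 + j40.42 V.
Step 5 — Current: I = V / Z = 0.09573 + j0.3659 A = 0.3782∠75.3° A.
Step 6 — Complex power: S = V·I* = 16.6 - j3.028 VA.
Step 7 — Real power: P = Re(S) = 16.6 W.
Step 8 — Reactive power: Q = Im(S) = -3.028 VAR.
Step 9 — Apparent power: |S| = 16.87 VA.
Step 10 — Power factor: PF = P/|S| = 0.9838 (leading).

(a) P = 16.6 W  (b) Q = -3.028 VAR  (c) S = 16.87 VA  (d) PF = 0.9838 (leading)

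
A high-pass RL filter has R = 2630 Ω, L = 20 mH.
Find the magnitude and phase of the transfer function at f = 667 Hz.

Step 1 — Angular frequency: ω = 2π·667 = 4191 rad/s.
Step 2 — Transfer function: H(jω) = jωL/(R + jωL).
Step 3 — Numerator jωL = j·83.82; denominator R + jωL = 2630 + j83.82.
Step 4 — H = 0.001015 + j0.03184.
Step 5 — Magnitude: |H| = 0.03185 (-29.9 dB); phase: φ = 88.2°.

|H| = 0.03185 (-29.9 dB), φ = 88.2°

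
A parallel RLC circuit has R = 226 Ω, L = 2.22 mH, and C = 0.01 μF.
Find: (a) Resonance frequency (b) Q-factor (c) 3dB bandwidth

Step 1 — Resonance: ω₀ = 1/√(LC) = 1/√(0.00222·1e-08) = 2.122e+05 rad/s.
Step 2 — f₀ = ω₀/(2π) = 3.378e+04 Hz.
Step 3 — Parallel Q: Q = R/(ω₀L) = 226/(2.122e+05·0.00222) = 0.4797.
Step 4 — Bandwidth: Δω = ω₀/Q = 4.425e+05 rad/s; BW = Δω/(2π) = 7.042e+04 Hz.

(a) f₀ = 3.378e+04 Hz  (b) Q = 0.4797  (c) BW = 7.042e+04 Hz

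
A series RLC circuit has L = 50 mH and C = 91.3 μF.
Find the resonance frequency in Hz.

Step 1 — Resonance condition Im(Z)=0 gives ω₀ = 1/√(LC).
Step 2 — ω₀ = 1/√(0.05·9.13e-05) = 468 rad/s.
Step 3 — f₀ = ω₀/(2π) = 74.49 Hz.

f₀ = 74.49 Hz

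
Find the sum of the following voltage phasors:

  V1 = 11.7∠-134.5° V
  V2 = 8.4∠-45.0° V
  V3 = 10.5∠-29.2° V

Step 1 — Convert each phasor to rectangular form:
  V1 = 11.7·(cos(-134.5°) + j·sin(-134.5°)) = -8.201 - j8.345 V
  V2 = 8.4·(cos(-45.0°) + j·sin(-45.0°)) = 5.94 - j5.94 V
  V3 = 10.5·(cos(-29.2°) + j·sin(-29.2°)) = 9.166 - j5.123 V
Step 2 — Sum components: V_total = 6.905 - j19.41 V.
Step 3 — Convert to polar: |V_total| = 20.6 V, ∠V_total = -70.4°.

V_total = 20.6∠-70.4° V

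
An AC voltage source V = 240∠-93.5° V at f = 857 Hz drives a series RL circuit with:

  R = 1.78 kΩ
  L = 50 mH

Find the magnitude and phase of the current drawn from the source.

Step 1 — Angular frequency: ω = 2π·f = 2π·857 = 5385 rad/s.
Step 2 — Component impedances:
  R: Z = R = 1780 Ω
  L: Z = jωL = j·5385·0.05 = 0 + j269.2 Ω
Step 3 — Series combination: Z_total = R + L = 1780 + j269.2 Ω = 1800∠8.6° Ω.
Step 4 — Source phasor: V = 240∠-93.5° V = -14.65 - j239.6 V.
Step 5 — Ohm's law: I = V / Z_total = (-14.65 - j239.6) / (1780 + j269.2) = -0.02795 - j0.1304 A.
Step 6 — Convert to polar: |I| = 0.1333 A, ∠I = -102.1°.

I = 0.1333∠-102.1° A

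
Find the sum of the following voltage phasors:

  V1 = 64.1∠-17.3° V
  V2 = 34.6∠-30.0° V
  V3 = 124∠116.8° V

Step 1 — Convert each phasor to rectangular form:
  V1 = 64.1·(cos(-17.3°) + j·sin(-17.3°)) = 61.2 - j19.06 V
  V2 = 34.6·(cos(-30.0°) + j·sin(-30.0°)) = 29.96 - j17.3 V
  V3 = 124·(cos(116.8°) + j·sin(116.8°)) = -55.91 + j110.7 V
Step 2 — Sum components: V_total = 35.26 + j74.32 V.
Step 3 — Convert to polar: |V_total| = 82.26 V, ∠V_total = 64.6°.

V_total = 82.26∠64.6° V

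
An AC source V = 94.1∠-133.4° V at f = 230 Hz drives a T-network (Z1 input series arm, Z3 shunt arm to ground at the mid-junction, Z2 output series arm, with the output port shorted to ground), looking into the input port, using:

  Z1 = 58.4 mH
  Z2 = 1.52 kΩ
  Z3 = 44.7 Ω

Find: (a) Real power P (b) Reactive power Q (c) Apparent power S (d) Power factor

Step 1 — Angular frequency: ω = 2π·f = 2π·230 = 1445 rad/s.
Step 2 — Component impedances:
  Z1: Z = jωL = j·1445·0.0584 = 0 + j84.4 Ω
  Z2: Z = R = 1520 Ω
  Z3: Z = R = 44.7 Ω
Step 3 — With the output port shorted to ground, the output series arm Z2 runs from the junction to ground; the shunt arm Z3 also runs from the junction to ground. They appear in parallel: Z3 || Z2 = 43.42 Ω.
Step 4 — Series with input arm Z1: Z_in = Z1 + (Z3 || Z2) = 43.42 + j84.4 Ω = 94.91∠62.8° Ω.
Step 5 — Source phasor: V = 94.1∠-133.4° V = -64.65 - j68.37 V.
Step 6 — Current: I = V / Z = -0.9522 + j0.2762 A = 0.9914∠163.8° A.
Step 7 — Complex power: S = V·I* = 42.68 + j82.96 VA.
Step 8 — Real power: P = Re(S) = 42.68 W.
Step 9 — Reactive power: Q = Im(S) = 82.96 VAR.
Step 10 — Apparent power: |S| = 93.3 VA.
Step 11 — Power factor: PF = P/|S| = 0.4575 (lagging).

(a) P = 42.68 W  (b) Q = 82.96 VAR  (c) S = 93.3 VA  (d) PF = 0.4575 (lagging)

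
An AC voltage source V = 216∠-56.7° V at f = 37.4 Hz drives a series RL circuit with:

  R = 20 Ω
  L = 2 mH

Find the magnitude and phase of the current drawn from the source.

Step 1 — Angular frequency: ω = 2π·f = 2π·37.4 = 235 rad/s.
Step 2 — Component impedances:
  R: Z = R = 20 Ω
  L: Z = jωL = j·235·0.002 = 0 + j0.47 Ω
Step 3 — Series combination: Z_total = R + L = 20 + j0.47 Ω = 20.01∠1.3° Ω.
Step 4 — Source phasor: V = 216∠-56.7° V = 118.6 - j180.5 V.
Step 5 — Ohm's law: I = V / Z_total = (118.6 - j180.5) / (20 + j0.47) = 5.714 - j9.161 A.
Step 6 — Convert to polar: |I| = 10.8 A, ∠I = -58.0°.

I = 10.8∠-58.0° A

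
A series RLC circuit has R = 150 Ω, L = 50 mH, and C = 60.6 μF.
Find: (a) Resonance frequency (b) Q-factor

Step 1 — Resonance condition Im(Z)=0 gives ω₀ = 1/√(LC).
Step 2 — ω₀ = 1/√(0.05·6.06e-05) = 574.5 rad/s.
Step 3 — f₀ = ω₀/(2π) = 91.43 Hz.
Step 4 — Series Q: Q = ω₀L/R = 574.5·0.05/150 = 0.1915.

(a) f₀ = 91.43 Hz  (b) Q = 0.1915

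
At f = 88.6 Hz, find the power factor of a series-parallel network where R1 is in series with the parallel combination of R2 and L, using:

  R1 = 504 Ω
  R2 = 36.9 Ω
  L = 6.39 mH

Step 1 — Angular frequency: ω = 2π·f = 2π·88.6 = 556.7 rad/s.
Step 2 — Component impedances:
  R1: Z = R = 504 Ω
  R2: Z = R = 36.9 Ω
  L: Z = jωL = j·556.7·0.00639 = 0 + j3.557 Ω
Step 3 — Parallel branch: R2 || L = 1/(1/R2 + 1/L) = 0.3398 + j3.524 Ω.
Step 4 — Series with R1: Z_total = R1 + (R2 || L) = 504.3 + j3.524 Ω = 504.4∠0.4° Ω.
Step 5 — Power factor: PF = cos(φ) = Re(Z)/|Z| = 504.34/504.35 = 1.
Step 6 — Type: Im(Z) = 3.524 ⇒ lagging (phase φ = 0.4°).

PF = 1 (lagging, φ = 0.4°)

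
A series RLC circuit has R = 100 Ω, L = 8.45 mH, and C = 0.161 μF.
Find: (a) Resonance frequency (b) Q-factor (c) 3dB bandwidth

Step 1 — Resonance condition Im(Z)=0 gives ω₀ = 1/√(LC).
Step 2 — ω₀ = 1/√(0.00845·1.61e-07) = 2.711e+04 rad/s.
Step 3 — f₀ = ω₀/(2π) = 4315 Hz.
Step 4 — Series Q: Q = ω₀L/R = 2.711e+04·0.00845/100 = 2.291.
Step 5 — 3dB bandwidth: Δω = ω₀/Q = 1.183e+04 rad/s; BW = Δω/(2π) = 1883 Hz.

(a) f₀ = 4315 Hz  (b) Q = 2.291  (c) BW = 1883 Hz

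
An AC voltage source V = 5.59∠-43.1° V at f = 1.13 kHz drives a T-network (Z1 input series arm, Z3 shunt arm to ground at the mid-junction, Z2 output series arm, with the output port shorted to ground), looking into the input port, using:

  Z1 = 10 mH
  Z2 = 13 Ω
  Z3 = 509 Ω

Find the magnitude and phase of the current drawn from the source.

Step 1 — Angular frequency: ω = 2π·f = 2π·1130 = 7100 rad/s.
Step 2 — Component impedances:
  Z1: Z = jωL = j·7100·0.01 = 0 + j71 Ω
  Z2: Z = R = 13 Ω
  Z3: Z = R = 509 Ω
Step 3 — With the output port shorted to ground, the output series arm Z2 runs from the junction to ground; the shunt arm Z3 also runs from the junction to ground. They appear in parallel: Z3 || Z2 = 12.68 Ω.
Step 4 — Series with input arm Z1: Z_in = Z1 + (Z3 || Z2) = 12.68 + j71 Ω = 72.12∠79.9° Ω.
Step 5 — Source phasor: V = 5.59∠-43.1° V = 4.082 - j3.82 V.
Step 6 — Ohm's law: I = V / Z_total = (4.082 - j3.82) / (12.68 + j71) = -0.04219 - j0.06502 A.
Step 7 — Convert to polar: |I| = 0.07751 A, ∠I = -123.0°.

I = 0.07751∠-123.0° A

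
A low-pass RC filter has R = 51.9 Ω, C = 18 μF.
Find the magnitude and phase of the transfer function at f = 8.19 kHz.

Step 1 — Angular frequency: ω = 2π·8190 = 5.146e+04 rad/s.
Step 2 — Transfer function: H(jω) = 1/(1 + jωRC).
Step 3 — Denominator: 1 + jωRC = 1 + j·5.146e+04·51.9·1.8e-05 = 1 + j48.07.
Step 4 — H = 0.0004325 - j0.02079.
Step 5 — Magnitude: |H| = 0.0208 (-33.6 dB); phase: φ = -88.8°.

|H| = 0.0208 (-33.6 dB), φ = -88.8°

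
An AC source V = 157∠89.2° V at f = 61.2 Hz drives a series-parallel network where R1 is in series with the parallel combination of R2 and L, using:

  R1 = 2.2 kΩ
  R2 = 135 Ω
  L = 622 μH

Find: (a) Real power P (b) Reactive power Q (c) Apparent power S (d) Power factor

Step 1 — Angular frequency: ω = 2π·f = 2π·61.2 = 384.5 rad/s.
Step 2 — Component impedances:
  R1: Z = R = 2200 Ω
  R2: Z = R = 135 Ω
  L: Z = jωL = j·384.5·0.000622 = 0 + j0.2392 Ω
Step 3 — Parallel branch: R2 || L = 1/(1/R2 + 1/L) = 0.0004237 + j0.2392 Ω.
Step 4 — Series with R1: Z_total = R1 + (R2 || L) = 2200 + j0.2392 Ω = 2200∠0.0° Ω.
Step 5 — Source phasor: V = 157∠89.2° V = 2.192 + j157 V.
Step 6 — Current: I = V / Z = 0.001004 + j0.07136 A = 0.07136∠89.2° A.
Step 7 — Complex power: S = V·I* = 11.2 + j0.001218 VA.
Step 8 — Real power: P = Re(S) = 11.2 W.
Step 9 — Reactive power: Q = Im(S) = 0.001218 VAR.
Step 10 — Apparent power: |S| = 11.2 VA.
Step 11 — Power factor: PF = P/|S| = 1 (lagging).

(a) P = 11.2 W  (b) Q = 0.001218 VAR  (c) S = 11.2 VA  (d) PF = 1 (lagging)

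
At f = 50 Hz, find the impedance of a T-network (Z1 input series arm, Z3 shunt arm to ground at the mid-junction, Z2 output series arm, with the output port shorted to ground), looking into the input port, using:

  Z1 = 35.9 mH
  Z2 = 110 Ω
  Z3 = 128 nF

Step 1 — Angular frequency: ω = 2π·f = 2π·50 = 314.2 rad/s.
Step 2 — Component impedances:
  Z1: Z = jωL = j·314.2·0.0359 = 0 + j11.28 Ω
  Z2: Z = R = 110 Ω
  Z3: Z = 1/(jωC) = -j/(ω·C) = 0 - j2.487e+04 Ω
Step 3 — With the output port shorted to ground, the output series arm Z2 runs from the junction to ground; the shunt arm Z3 also runs from the junction to ground. They appear in parallel: Z3 || Z2 = 110 - j0.4866 Ω.
Step 4 — Series with input arm Z1: Z_in = Z1 + (Z3 || Z2) = 110 + j10.79 Ω = 110.5∠5.6° Ω.

Z = 110 + j10.79 Ω = 110.5∠5.6° Ω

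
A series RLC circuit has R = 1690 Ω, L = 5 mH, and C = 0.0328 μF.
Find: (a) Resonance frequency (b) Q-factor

Step 1 — Resonance condition Im(Z)=0 gives ω₀ = 1/√(LC).
Step 2 — ω₀ = 1/√(0.005·3.28e-08) = 7.809e+04 rad/s.
Step 3 — f₀ = ω₀/(2π) = 1.243e+04 Hz.
Step 4 — Series Q: Q = ω₀L/R = 7.809e+04·0.005/1690 = 0.231.

(a) f₀ = 1.243e+04 Hz  (b) Q = 0.231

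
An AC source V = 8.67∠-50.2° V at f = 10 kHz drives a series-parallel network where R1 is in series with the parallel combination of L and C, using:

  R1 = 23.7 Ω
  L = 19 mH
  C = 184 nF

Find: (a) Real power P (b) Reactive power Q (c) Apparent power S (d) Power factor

Step 1 — Angular frequency: ω = 2π·f = 2π·1e+04 = 6.283e+04 rad/s.
Step 2 — Component impedances:
  R1: Z = R = 23.7 Ω
  L: Z = jωL = j·6.283e+04·0.019 = 0 + j1194 Ω
  C: Z = 1/(jωC) = -j/(ω·C) = 0 - j86.5 Ω
Step 3 — Parallel branch: L || C = 1/(1/L + 1/C) = 0 - j93.25 Ω.
Step 4 — Series with R1: Z_total = R1 + (L || C) = 23.7 - j93.25 Ω = 96.22∠-75.7° Ω.
Step 5 — Source phasor: V = 8.67∠-50.2° V = 5.55 - j6.661 V.
Step 6 — Current: I = V / Z = 0.0813 + j0.03885 A = 0.09011∠25.5° A.
Step 7 — Complex power: S = V·I* = 0.1924 - j0.7572 VA.
Step 8 — Real power: P = Re(S) = 0.1924 W.
Step 9 — Reactive power: Q = Im(S) = -0.7572 VAR.
Step 10 — Apparent power: |S| = 0.7812 VA.
Step 11 — Power factor: PF = P/|S| = 0.2463 (leading).

(a) P = 0.1924 W  (b) Q = -0.7572 VAR  (c) S = 0.7812 VA  (d) PF = 0.2463 (leading)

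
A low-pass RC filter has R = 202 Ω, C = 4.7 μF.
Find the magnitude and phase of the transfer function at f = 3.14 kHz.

Step 1 — Angular frequency: ω = 2π·3140 = 1.973e+04 rad/s.
Step 2 — Transfer function: H(jω) = 1/(1 + jωRC).
Step 3 — Denominator: 1 + jωRC = 1 + j·1.973e+04·202·4.7e-06 = 1 + j18.73.
Step 4 — H = 0.002842 - j0.05324.
Step 5 — Magnitude: |H| = 0.05331 (-25.5 dB); phase: φ = -86.9°.

|H| = 0.05331 (-25.5 dB), φ = -86.9°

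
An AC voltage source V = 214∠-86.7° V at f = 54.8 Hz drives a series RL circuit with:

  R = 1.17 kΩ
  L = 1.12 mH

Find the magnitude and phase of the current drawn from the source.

Step 1 — Angular frequency: ω = 2π·f = 2π·54.8 = 344.3 rad/s.
Step 2 — Component impedances:
  R: Z = R = 1170 Ω
  L: Z = jωL = j·344.3·0.00112 = 0 + j0.3856 Ω
Step 3 — Series combination: Z_total = R + L = 1170 + j0.3856 Ω = 1170∠0.0° Ω.
Step 4 — Source phasor: V = 214∠-86.7° V = 12.32 - j213.6 V.
Step 5 — Ohm's law: I = V / Z_total = (12.32 - j213.6) / (1170 + j0.3856) = 0.01047 - j0.1826 A.
Step 6 — Convert to polar: |I| = 0.1829 A, ∠I = -86.7°.

I = 0.1829∠-86.7° A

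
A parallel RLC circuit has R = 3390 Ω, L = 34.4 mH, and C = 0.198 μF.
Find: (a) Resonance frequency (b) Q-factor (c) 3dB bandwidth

Step 1 — Resonance: ω₀ = 1/√(LC) = 1/√(0.0344·1.98e-07) = 1.212e+04 rad/s.
Step 2 — f₀ = ω₀/(2π) = 1928 Hz.
Step 3 — Parallel Q: Q = R/(ω₀L) = 3390/(1.212e+04·0.0344) = 8.133.
Step 4 — Bandwidth: Δω = ω₀/Q = 1490 rad/s; BW = Δω/(2π) = 237.1 Hz.

(a) f₀ = 1928 Hz  (b) Q = 8.133  (c) BW = 237.1 Hz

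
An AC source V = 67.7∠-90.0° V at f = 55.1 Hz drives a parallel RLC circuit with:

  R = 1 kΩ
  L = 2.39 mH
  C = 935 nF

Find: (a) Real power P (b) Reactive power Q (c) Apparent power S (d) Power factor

Step 1 — Angular frequency: ω = 2π·f = 2π·55.1 = 346.2 rad/s.
Step 2 — Component impedances:
  R: Z = R = 1000 Ω
  L: Z = jωL = j·346.2·0.00239 = 0 + j0.8274 Ω
  C: Z = 1/(jωC) = -j/(ω·C) = 0 - j3089 Ω
Step 3 — Parallel combination: 1/Z_total = 1/R + 1/L + 1/C; Z_total = 0.000685 + j0.8276 Ω = 0.8276∠90.0° Ω.
Step 4 — Source phasor: V = 67.7∠-90.0° V = 0 - j67.7 V.
Step 5 — Current: I = V / Z = -81.8 - j0.0677 A = 81.8∠-180.0° A.
Step 6 — Complex power: S = V·I* = 4.583 + j5538 VA.
Step 7 — Real power: P = Re(S) = 4.583 W.
Step 8 — Reactive power: Q = Im(S) = 5538 VAR.
Step 9 — Apparent power: |S| = 5538 VA.
Step 10 — Power factor: PF = P/|S| = 0.0008276 (lagging).

(a) P = 4.583 W  (b) Q = 5538 VAR  (c) S = 5538 VA  (d) PF = 0.0008276 (lagging)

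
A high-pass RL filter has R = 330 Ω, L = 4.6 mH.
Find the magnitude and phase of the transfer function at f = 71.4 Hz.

Step 1 — Angular frequency: ω = 2π·71.4 = 448.6 rad/s.
Step 2 — Transfer function: H(jω) = jωL/(R + jωL).
Step 3 — Numerator jωL = j·2.064; denominator R + jωL = 330 + j2.064.
Step 4 — H = 3.91e-05 + j0.006253.
Step 5 — Magnitude: |H| = 0.006253 (-44.1 dB); phase: φ = 89.6°.

|H| = 0.006253 (-44.1 dB), φ = 89.6°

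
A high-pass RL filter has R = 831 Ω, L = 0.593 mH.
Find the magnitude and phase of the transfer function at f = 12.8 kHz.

Step 1 — Angular frequency: ω = 2π·1.28e+04 = 8.042e+04 rad/s.
Step 2 — Transfer function: H(jω) = jωL/(R + jωL).
Step 3 — Numerator jωL = j·47.69; denominator R + jωL = 831 + j47.69.
Step 4 — H = 0.003283 + j0.0572.
Step 5 — Magnitude: |H| = 0.0573 (-24.8 dB); phase: φ = 86.7°.

|H| = 0.0573 (-24.8 dB), φ = 86.7°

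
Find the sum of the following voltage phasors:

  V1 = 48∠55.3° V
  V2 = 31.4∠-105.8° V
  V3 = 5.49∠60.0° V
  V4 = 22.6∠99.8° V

Step 1 — Convert each phasor to rectangular form:
  V1 = 48·(cos(55.3°) + j·sin(55.3°)) = 27.33 + j39.46 V
  V2 = 31.4·(cos(-105.8°) + j·sin(-105.8°)) = -8.55 - j30.21 V
  V3 = 5.49·(cos(60.0°) + j·sin(60.0°)) = 2.745 + j4.754 V
  V4 = 22.6·(cos(99.8°) + j·sin(99.8°)) = -3.847 + j22.27 V
Step 2 — Sum components: V_total = 17.67 + j36.27 V.
Step 3 — Convert to polar: |V_total| = 40.35 V, ∠V_total = 64.0°.

V_total = 40.35∠64.0° V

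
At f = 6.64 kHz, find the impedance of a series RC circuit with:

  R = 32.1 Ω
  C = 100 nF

Step 1 — Angular frequency: ω = 2π·f = 2π·6640 = 4.172e+04 rad/s.
Step 2 — Component impedances:
  R: Z = R = 32.1 Ω
  C: Z = 1/(jωC) = -j/(ω·C) = 0 - j239.7 Ω
Step 3 — Series combination: Z_total = R + C = 32.1 - j239.7 Ω = 241.8∠-82.4° Ω.

Z = 32.1 - j239.7 Ω = 241.8∠-82.4° Ω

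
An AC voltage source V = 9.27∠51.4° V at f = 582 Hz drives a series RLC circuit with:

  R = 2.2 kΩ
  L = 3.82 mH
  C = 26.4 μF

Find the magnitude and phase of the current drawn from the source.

Step 1 — Angular frequency: ω = 2π·f = 2π·582 = 3657 rad/s.
Step 2 — Component impedances:
  R: Z = R = 2200 Ω
  L: Z = jωL = j·3657·0.00382 = 0 + j13.97 Ω
  C: Z = 1/(jωC) = -j/(ω·C) = 0 - j10.36 Ω
Step 3 — Series combination: Z_total = R + L + C = 2200 + j3.611 Ω = 2200∠0.1° Ω.
Step 4 — Source phasor: V = 9.27∠51.4° V = 5.783 + j7.245 V.
Step 5 — Ohm's law: I = V / Z_total = (5.783 + j7.245) / (2200 + j3.611) = 0.002634 + j0.003289 A.
Step 6 — Convert to polar: |I| = 0.004214 A, ∠I = 51.3°.

I = 0.004214∠51.3° A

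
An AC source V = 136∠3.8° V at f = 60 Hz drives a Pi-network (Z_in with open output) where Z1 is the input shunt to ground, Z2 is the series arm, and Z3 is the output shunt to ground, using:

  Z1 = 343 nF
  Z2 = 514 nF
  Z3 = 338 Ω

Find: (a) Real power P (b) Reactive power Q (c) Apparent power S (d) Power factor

Step 1 — Angular frequency: ω = 2π·f = 2π·60 = 377 rad/s.
Step 2 — Component impedances:
  Z1: Z = 1/(jωC) = -j/(ω·C) = 0 - j7733 Ω
  Z2: Z = 1/(jωC) = -j/(ω·C) = 0 - j5161 Ω
  Z3: Z = R = 338 Ω
Step 3 — With open output, the series arm Z2 and the output shunt Z3 appear in series to ground: Z2 + Z3 = 338 - j5161 Ω.
Step 4 — Parallel with input shunt Z1: Z_in = Z1 || (Z2 + Z3) = 121.5 - j3098 Ω = 3101∠-87.8° Ω.
Step 5 — Source phasor: V = 136∠3.8° V = 135.7 + j9.013 V.
Step 6 — Current: I = V / Z = -0.00119 + j0.04384 A = 0.04386∠91.6° A.
Step 7 — Complex power: S = V·I* = 0.2337 - j5.96 VA.
Step 8 — Real power: P = Re(S) = 0.2337 W.
Step 9 — Reactive power: Q = Im(S) = -5.96 VAR.
Step 10 — Apparent power: |S| = 5.965 VA.
Step 11 — Power factor: PF = P/|S| = 0.03918 (leading).

(a) P = 0.2337 W  (b) Q = -5.96 VAR  (c) S = 5.965 VA  (d) PF = 0.03918 (leading)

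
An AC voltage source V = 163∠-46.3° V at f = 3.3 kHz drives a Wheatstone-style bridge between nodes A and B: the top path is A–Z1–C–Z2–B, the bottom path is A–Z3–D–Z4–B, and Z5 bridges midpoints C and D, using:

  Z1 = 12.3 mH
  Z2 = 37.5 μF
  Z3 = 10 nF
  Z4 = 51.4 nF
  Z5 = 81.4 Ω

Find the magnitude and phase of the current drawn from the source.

Step 1 — Angular frequency: ω = 2π·f = 2π·3300 = 2.073e+04 rad/s.
Step 2 — Component impedances:
  Z1: Z = jωL = j·2.073e+04·0.0123 = 0 + j255 Ω
  Z2: Z = 1/(jωC) = -j/(ω·C) = 0 - j1.286 Ω
  Z3: Z = 1/(jωC) = -j/(ω·C) = 0 - j4823 Ω
  Z4: Z = 1/(jωC) = -j/(ω·C) = 0 - j938.3 Ω
  Z5: Z = R = 81.4 Ω
Step 3 — Bridge requires nodal analysis (the Z5 bridge couples midpoints C and D, so the two paths cannot be reduced to a simple series/parallel combination). Setting node B to ground and injecting 1 A at node A, the 3-node admittance system at A, C, D solves to V_A = Z_AB = 0.2635 + j268 Ω = 268∠89.9° Ω.
Step 4 — Source phasor: V = 163∠-46.3° V = 112.6 - j117.8 V.
Step 5 — Ohm's law: I = V / Z_total = (112.6 - j117.8) / (0.2635 + j268) = -0.4394 - j0.4207 A.
Step 6 — Convert to polar: |I| = 0.6083 A, ∠I = -136.2°.

I = 0.6083∠-136.2° A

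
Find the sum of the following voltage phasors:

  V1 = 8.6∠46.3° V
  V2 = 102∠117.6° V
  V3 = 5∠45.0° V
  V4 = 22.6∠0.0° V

Step 1 — Convert each phasor to rectangular form:
  V1 = 8.6·(cos(46.3°) + j·sin(46.3°)) = 5.942 + j6.218 V
  V2 = 102·(cos(117.6°) + j·sin(117.6°)) = -47.26 + j90.39 V
  V3 = 5·(cos(45.0°) + j·sin(45.0°)) = 3.536 + j3.536 V
  V4 = 22.6·(cos(0.0°) + j·sin(0.0°)) = 22.6 V
Step 2 — Sum components: V_total = -15.18 + j100.1 V.
Step 3 — Convert to polar: |V_total| = 101.3 V, ∠V_total = 98.6°.

V_total = 101.3∠98.6° V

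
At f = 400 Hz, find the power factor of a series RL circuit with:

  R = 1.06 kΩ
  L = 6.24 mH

Step 1 — Angular frequency: ω = 2π·f = 2π·400 = 2513 rad/s.
Step 2 — Component impedances:
  R: Z = R = 1060 Ω
  L: Z = jωL = j·2513·0.00624 = 0 + j15.68 Ω
Step 3 — Series combination: Z_total = R + L = 1060 + j15.68 Ω = 1060∠0.8° Ω.
Step 4 — Power factor: PF = cos(φ) = Re(Z)/|Z| = 1060/1060.1 = 0.9999.
Step 5 — Type: Im(Z) = 15.68 ⇒ lagging (phase φ = 0.8°).

PF = 0.9999 (lagging, φ = 0.8°)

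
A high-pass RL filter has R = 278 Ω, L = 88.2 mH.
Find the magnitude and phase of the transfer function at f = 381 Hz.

Step 1 — Angular frequency: ω = 2π·381 = 2394 rad/s.
Step 2 — Transfer function: H(jω) = jωL/(R + jωL).
Step 3 — Numerator jωL = j·211.1; denominator R + jωL = 278 + j211.1.
Step 4 — H = 0.3658 + j0.4817.
Step 5 — Magnitude: |H| = 0.6048 (-4.4 dB); phase: φ = 52.8°.

|H| = 0.6048 (-4.4 dB), φ = 52.8°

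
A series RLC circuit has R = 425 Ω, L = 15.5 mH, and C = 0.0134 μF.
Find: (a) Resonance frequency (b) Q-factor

Step 1 — Resonance condition Im(Z)=0 gives ω₀ = 1/√(LC).
Step 2 — ω₀ = 1/√(0.0155·1.34e-08) = 6.939e+04 rad/s.
Step 3 — f₀ = ω₀/(2π) = 1.104e+04 Hz.
Step 4 — Series Q: Q = ω₀L/R = 6.939e+04·0.0155/425 = 2.531.

(a) f₀ = 1.104e+04 Hz  (b) Q = 2.531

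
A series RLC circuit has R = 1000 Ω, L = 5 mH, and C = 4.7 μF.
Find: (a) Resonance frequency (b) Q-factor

Step 1 — Resonance condition Im(Z)=0 gives ω₀ = 1/√(LC).
Step 2 — ω₀ = 1/√(0.005·4.7e-06) = 6523 rad/s.
Step 3 — f₀ = ω₀/(2π) = 1038 Hz.
Step 4 — Series Q: Q = ω₀L/R = 6523·0.005/1000 = 0.03262.

(a) f₀ = 1038 Hz  (b) Q = 0.03262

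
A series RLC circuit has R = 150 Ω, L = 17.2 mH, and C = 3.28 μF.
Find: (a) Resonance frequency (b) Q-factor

Step 1 — Resonance condition Im(Z)=0 gives ω₀ = 1/√(LC).
Step 2 — ω₀ = 1/√(0.0172·3.28e-06) = 4210 rad/s.
Step 3 — f₀ = ω₀/(2π) = 670.1 Hz.
Step 4 — Series Q: Q = ω₀L/R = 4210·0.0172/150 = 0.4828.

(a) f₀ = 670.1 Hz  (b) Q = 0.4828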